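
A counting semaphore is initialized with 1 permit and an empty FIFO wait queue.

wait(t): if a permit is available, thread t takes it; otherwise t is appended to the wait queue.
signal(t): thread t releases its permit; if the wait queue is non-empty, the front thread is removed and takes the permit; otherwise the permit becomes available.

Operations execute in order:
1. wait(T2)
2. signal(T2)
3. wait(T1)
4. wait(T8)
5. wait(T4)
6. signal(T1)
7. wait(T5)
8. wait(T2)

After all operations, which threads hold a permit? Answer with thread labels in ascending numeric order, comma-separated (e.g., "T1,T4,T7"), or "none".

Step 1: wait(T2) -> count=0 queue=[] holders={T2}
Step 2: signal(T2) -> count=1 queue=[] holders={none}
Step 3: wait(T1) -> count=0 queue=[] holders={T1}
Step 4: wait(T8) -> count=0 queue=[T8] holders={T1}
Step 5: wait(T4) -> count=0 queue=[T8,T4] holders={T1}
Step 6: signal(T1) -> count=0 queue=[T4] holders={T8}
Step 7: wait(T5) -> count=0 queue=[T4,T5] holders={T8}
Step 8: wait(T2) -> count=0 queue=[T4,T5,T2] holders={T8}
Final holders: T8

Answer: T8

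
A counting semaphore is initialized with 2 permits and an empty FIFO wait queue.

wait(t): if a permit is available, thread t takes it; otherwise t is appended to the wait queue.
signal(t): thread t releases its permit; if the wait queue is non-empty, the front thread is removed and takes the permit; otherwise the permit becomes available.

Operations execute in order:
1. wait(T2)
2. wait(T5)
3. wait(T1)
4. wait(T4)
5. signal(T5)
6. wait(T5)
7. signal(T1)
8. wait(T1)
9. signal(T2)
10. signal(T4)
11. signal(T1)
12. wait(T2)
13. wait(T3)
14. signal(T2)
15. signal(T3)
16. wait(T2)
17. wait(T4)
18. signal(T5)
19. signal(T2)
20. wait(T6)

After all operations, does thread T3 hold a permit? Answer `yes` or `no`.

Step 1: wait(T2) -> count=1 queue=[] holders={T2}
Step 2: wait(T5) -> count=0 queue=[] holders={T2,T5}
Step 3: wait(T1) -> count=0 queue=[T1] holders={T2,T5}
Step 4: wait(T4) -> count=0 queue=[T1,T4] holders={T2,T5}
Step 5: signal(T5) -> count=0 queue=[T4] holders={T1,T2}
Step 6: wait(T5) -> count=0 queue=[T4,T5] holders={T1,T2}
Step 7: signal(T1) -> count=0 queue=[T5] holders={T2,T4}
Step 8: wait(T1) -> count=0 queue=[T5,T1] holders={T2,T4}
Step 9: signal(T2) -> count=0 queue=[T1] holders={T4,T5}
Step 10: signal(T4) -> count=0 queue=[] holders={T1,T5}
Step 11: signal(T1) -> count=1 queue=[] holders={T5}
Step 12: wait(T2) -> count=0 queue=[] holders={T2,T5}
Step 13: wait(T3) -> count=0 queue=[T3] holders={T2,T5}
Step 14: signal(T2) -> count=0 queue=[] holders={T3,T5}
Step 15: signal(T3) -> count=1 queue=[] holders={T5}
Step 16: wait(T2) -> count=0 queue=[] holders={T2,T5}
Step 17: wait(T4) -> count=0 queue=[T4] holders={T2,T5}
Step 18: signal(T5) -> count=0 queue=[] holders={T2,T4}
Step 19: signal(T2) -> count=1 queue=[] holders={T4}
Step 20: wait(T6) -> count=0 queue=[] holders={T4,T6}
Final holders: {T4,T6} -> T3 not in holders

Answer: no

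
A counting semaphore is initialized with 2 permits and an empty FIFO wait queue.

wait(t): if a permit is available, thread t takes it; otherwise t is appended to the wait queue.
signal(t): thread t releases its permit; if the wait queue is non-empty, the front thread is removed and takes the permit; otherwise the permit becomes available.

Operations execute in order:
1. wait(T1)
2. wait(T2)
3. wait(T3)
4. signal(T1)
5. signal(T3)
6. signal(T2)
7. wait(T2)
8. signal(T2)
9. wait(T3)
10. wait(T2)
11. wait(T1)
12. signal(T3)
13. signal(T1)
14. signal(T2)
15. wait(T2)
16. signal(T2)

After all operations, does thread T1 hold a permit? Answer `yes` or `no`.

Step 1: wait(T1) -> count=1 queue=[] holders={T1}
Step 2: wait(T2) -> count=0 queue=[] holders={T1,T2}
Step 3: wait(T3) -> count=0 queue=[T3] holders={T1,T2}
Step 4: signal(T1) -> count=0 queue=[] holders={T2,T3}
Step 5: signal(T3) -> count=1 queue=[] holders={T2}
Step 6: signal(T2) -> count=2 queue=[] holders={none}
Step 7: wait(T2) -> count=1 queue=[] holders={T2}
Step 8: signal(T2) -> count=2 queue=[] holders={none}
Step 9: wait(T3) -> count=1 queue=[] holders={T3}
Step 10: wait(T2) -> count=0 queue=[] holders={T2,T3}
Step 11: wait(T1) -> count=0 queue=[T1] holders={T2,T3}
Step 12: signal(T3) -> count=0 queue=[] holders={T1,T2}
Step 13: signal(T1) -> count=1 queue=[] holders={T2}
Step 14: signal(T2) -> count=2 queue=[] holders={none}
Step 15: wait(T2) -> count=1 queue=[] holders={T2}
Step 16: signal(T2) -> count=2 queue=[] holders={none}
Final holders: {none} -> T1 not in holders

Answer: no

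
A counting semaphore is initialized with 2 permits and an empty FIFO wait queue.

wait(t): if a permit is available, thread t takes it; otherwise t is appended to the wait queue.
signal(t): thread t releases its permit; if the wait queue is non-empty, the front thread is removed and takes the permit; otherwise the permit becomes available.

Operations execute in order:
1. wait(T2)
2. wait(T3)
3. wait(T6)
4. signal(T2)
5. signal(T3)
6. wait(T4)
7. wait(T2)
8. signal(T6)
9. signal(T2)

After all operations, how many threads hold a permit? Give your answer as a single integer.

Answer: 1

Derivation:
Step 1: wait(T2) -> count=1 queue=[] holders={T2}
Step 2: wait(T3) -> count=0 queue=[] holders={T2,T3}
Step 3: wait(T6) -> count=0 queue=[T6] holders={T2,T3}
Step 4: signal(T2) -> count=0 queue=[] holders={T3,T6}
Step 5: signal(T3) -> count=1 queue=[] holders={T6}
Step 6: wait(T4) -> count=0 queue=[] holders={T4,T6}
Step 7: wait(T2) -> count=0 queue=[T2] holders={T4,T6}
Step 8: signal(T6) -> count=0 queue=[] holders={T2,T4}
Step 9: signal(T2) -> count=1 queue=[] holders={T4}
Final holders: {T4} -> 1 thread(s)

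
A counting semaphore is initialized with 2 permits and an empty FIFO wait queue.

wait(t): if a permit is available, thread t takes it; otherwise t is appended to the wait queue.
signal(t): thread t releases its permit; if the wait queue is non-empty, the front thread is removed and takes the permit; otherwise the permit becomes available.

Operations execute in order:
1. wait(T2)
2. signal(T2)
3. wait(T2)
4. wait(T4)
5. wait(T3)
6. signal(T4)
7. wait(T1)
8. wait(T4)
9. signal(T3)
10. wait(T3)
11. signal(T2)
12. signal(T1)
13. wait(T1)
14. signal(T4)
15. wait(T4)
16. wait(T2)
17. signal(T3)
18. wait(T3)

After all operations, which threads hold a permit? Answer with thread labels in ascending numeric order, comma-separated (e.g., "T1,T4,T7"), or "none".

Answer: T1,T4

Derivation:
Step 1: wait(T2) -> count=1 queue=[] holders={T2}
Step 2: signal(T2) -> count=2 queue=[] holders={none}
Step 3: wait(T2) -> count=1 queue=[] holders={T2}
Step 4: wait(T4) -> count=0 queue=[] holders={T2,T4}
Step 5: wait(T3) -> count=0 queue=[T3] holders={T2,T4}
Step 6: signal(T4) -> count=0 queue=[] holders={T2,T3}
Step 7: wait(T1) -> count=0 queue=[T1] holders={T2,T3}
Step 8: wait(T4) -> count=0 queue=[T1,T4] holders={T2,T3}
Step 9: signal(T3) -> count=0 queue=[T4] holders={T1,T2}
Step 10: wait(T3) -> count=0 queue=[T4,T3] holders={T1,T2}
Step 11: signal(T2) -> count=0 queue=[T3] holders={T1,T4}
Step 12: signal(T1) -> count=0 queue=[] holders={T3,T4}
Step 13: wait(T1) -> count=0 queue=[T1] holders={T3,T4}
Step 14: signal(T4) -> count=0 queue=[] holders={T1,T3}
Step 15: wait(T4) -> count=0 queue=[T4] holders={T1,T3}
Step 16: wait(T2) -> count=0 queue=[T4,T2] holders={T1,T3}
Step 17: signal(T3) -> count=0 queue=[T2] holders={T1,T4}
Step 18: wait(T3) -> count=0 queue=[T2,T3] holders={T1,T4}
Final holders: T1,T4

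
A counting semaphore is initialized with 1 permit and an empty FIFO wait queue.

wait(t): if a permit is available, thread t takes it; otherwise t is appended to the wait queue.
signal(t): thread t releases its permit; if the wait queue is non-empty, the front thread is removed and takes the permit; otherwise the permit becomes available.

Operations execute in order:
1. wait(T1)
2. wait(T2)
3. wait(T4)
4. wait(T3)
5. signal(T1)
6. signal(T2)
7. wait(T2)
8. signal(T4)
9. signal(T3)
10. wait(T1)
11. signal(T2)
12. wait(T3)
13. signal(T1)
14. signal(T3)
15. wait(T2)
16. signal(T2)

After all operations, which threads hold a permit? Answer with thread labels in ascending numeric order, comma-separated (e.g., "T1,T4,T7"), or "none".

Answer: none

Derivation:
Step 1: wait(T1) -> count=0 queue=[] holders={T1}
Step 2: wait(T2) -> count=0 queue=[T2] holders={T1}
Step 3: wait(T4) -> count=0 queue=[T2,T4] holders={T1}
Step 4: wait(T3) -> count=0 queue=[T2,T4,T3] holders={T1}
Step 5: signal(T1) -> count=0 queue=[T4,T3] holders={T2}
Step 6: signal(T2) -> count=0 queue=[T3] holders={T4}
Step 7: wait(T2) -> count=0 queue=[T3,T2] holders={T4}
Step 8: signal(T4) -> count=0 queue=[T2] holders={T3}
Step 9: signal(T3) -> count=0 queue=[] holders={T2}
Step 10: wait(T1) -> count=0 queue=[T1] holders={T2}
Step 11: signal(T2) -> count=0 queue=[] holders={T1}
Step 12: wait(T3) -> count=0 queue=[T3] holders={T1}
Step 13: signal(T1) -> count=0 queue=[] holders={T3}
Step 14: signal(T3) -> count=1 queue=[] holders={none}
Step 15: wait(T2) -> count=0 queue=[] holders={T2}
Step 16: signal(T2) -> count=1 queue=[] holders={none}
Final holders: none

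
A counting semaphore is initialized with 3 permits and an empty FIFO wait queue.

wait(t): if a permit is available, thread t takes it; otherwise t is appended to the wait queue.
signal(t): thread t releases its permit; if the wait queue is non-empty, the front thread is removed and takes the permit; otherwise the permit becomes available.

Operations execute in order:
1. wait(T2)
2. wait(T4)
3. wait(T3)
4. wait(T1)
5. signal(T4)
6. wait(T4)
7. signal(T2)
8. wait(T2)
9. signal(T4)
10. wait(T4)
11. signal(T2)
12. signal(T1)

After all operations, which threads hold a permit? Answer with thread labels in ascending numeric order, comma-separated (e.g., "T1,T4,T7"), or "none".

Step 1: wait(T2) -> count=2 queue=[] holders={T2}
Step 2: wait(T4) -> count=1 queue=[] holders={T2,T4}
Step 3: wait(T3) -> count=0 queue=[] holders={T2,T3,T4}
Step 4: wait(T1) -> count=0 queue=[T1] holders={T2,T3,T4}
Step 5: signal(T4) -> count=0 queue=[] holders={T1,T2,T3}
Step 6: wait(T4) -> count=0 queue=[T4] holders={T1,T2,T3}
Step 7: signal(T2) -> count=0 queue=[] holders={T1,T3,T4}
Step 8: wait(T2) -> count=0 queue=[T2] holders={T1,T3,T4}
Step 9: signal(T4) -> count=0 queue=[] holders={T1,T2,T3}
Step 10: wait(T4) -> count=0 queue=[T4] holders={T1,T2,T3}
Step 11: signal(T2) -> count=0 queue=[] holders={T1,T3,T4}
Step 12: signal(T1) -> count=1 queue=[] holders={T3,T4}
Final holders: T3,T4

Answer: T3,T4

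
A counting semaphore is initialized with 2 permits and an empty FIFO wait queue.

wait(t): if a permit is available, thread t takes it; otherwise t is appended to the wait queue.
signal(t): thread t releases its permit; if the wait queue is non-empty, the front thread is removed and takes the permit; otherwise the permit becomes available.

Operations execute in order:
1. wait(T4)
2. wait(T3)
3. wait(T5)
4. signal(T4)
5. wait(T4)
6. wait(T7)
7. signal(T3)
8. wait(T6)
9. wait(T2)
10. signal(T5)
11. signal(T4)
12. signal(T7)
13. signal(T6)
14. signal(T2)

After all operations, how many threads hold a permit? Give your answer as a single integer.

Step 1: wait(T4) -> count=1 queue=[] holders={T4}
Step 2: wait(T3) -> count=0 queue=[] holders={T3,T4}
Step 3: wait(T5) -> count=0 queue=[T5] holders={T3,T4}
Step 4: signal(T4) -> count=0 queue=[] holders={T3,T5}
Step 5: wait(T4) -> count=0 queue=[T4] holders={T3,T5}
Step 6: wait(T7) -> count=0 queue=[T4,T7] holders={T3,T5}
Step 7: signal(T3) -> count=0 queue=[T7] holders={T4,T5}
Step 8: wait(T6) -> count=0 queue=[T7,T6] holders={T4,T5}
Step 9: wait(T2) -> count=0 queue=[T7,T6,T2] holders={T4,T5}
Step 10: signal(T5) -> count=0 queue=[T6,T2] holders={T4,T7}
Step 11: signal(T4) -> count=0 queue=[T2] holders={T6,T7}
Step 12: signal(T7) -> count=0 queue=[] holders={T2,T6}
Step 13: signal(T6) -> count=1 queue=[] holders={T2}
Step 14: signal(T2) -> count=2 queue=[] holders={none}
Final holders: {none} -> 0 thread(s)

Answer: 0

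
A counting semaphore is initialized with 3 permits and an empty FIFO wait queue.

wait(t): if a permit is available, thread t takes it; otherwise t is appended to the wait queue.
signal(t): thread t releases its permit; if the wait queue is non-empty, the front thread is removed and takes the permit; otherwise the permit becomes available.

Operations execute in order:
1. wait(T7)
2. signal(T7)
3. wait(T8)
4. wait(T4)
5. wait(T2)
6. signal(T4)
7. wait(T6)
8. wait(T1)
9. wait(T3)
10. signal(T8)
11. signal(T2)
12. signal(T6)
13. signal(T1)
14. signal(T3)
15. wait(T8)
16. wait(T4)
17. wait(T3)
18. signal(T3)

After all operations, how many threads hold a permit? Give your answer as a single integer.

Answer: 2

Derivation:
Step 1: wait(T7) -> count=2 queue=[] holders={T7}
Step 2: signal(T7) -> count=3 queue=[] holders={none}
Step 3: wait(T8) -> count=2 queue=[] holders={T8}
Step 4: wait(T4) -> count=1 queue=[] holders={T4,T8}
Step 5: wait(T2) -> count=0 queue=[] holders={T2,T4,T8}
Step 6: signal(T4) -> count=1 queue=[] holders={T2,T8}
Step 7: wait(T6) -> count=0 queue=[] holders={T2,T6,T8}
Step 8: wait(T1) -> count=0 queue=[T1] holders={T2,T6,T8}
Step 9: wait(T3) -> count=0 queue=[T1,T3] holders={T2,T6,T8}
Step 10: signal(T8) -> count=0 queue=[T3] holders={T1,T2,T6}
Step 11: signal(T2) -> count=0 queue=[] holders={T1,T3,T6}
Step 12: signal(T6) -> count=1 queue=[] holders={T1,T3}
Step 13: signal(T1) -> count=2 queue=[] holders={T3}
Step 14: signal(T3) -> count=3 queue=[] holders={none}
Step 15: wait(T8) -> count=2 queue=[] holders={T8}
Step 16: wait(T4) -> count=1 queue=[] holders={T4,T8}
Step 17: wait(T3) -> count=0 queue=[] holders={T3,T4,T8}
Step 18: signal(T3) -> count=1 queue=[] holders={T4,T8}
Final holders: {T4,T8} -> 2 thread(s)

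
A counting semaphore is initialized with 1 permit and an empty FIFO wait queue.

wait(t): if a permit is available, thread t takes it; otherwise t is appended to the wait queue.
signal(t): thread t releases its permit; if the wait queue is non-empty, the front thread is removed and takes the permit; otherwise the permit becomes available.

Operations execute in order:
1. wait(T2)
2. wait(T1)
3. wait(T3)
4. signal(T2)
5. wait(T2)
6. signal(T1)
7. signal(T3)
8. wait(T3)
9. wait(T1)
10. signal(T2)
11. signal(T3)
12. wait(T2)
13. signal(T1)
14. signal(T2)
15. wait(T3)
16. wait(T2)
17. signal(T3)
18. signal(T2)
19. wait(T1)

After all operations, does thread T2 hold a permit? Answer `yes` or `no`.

Answer: no

Derivation:
Step 1: wait(T2) -> count=0 queue=[] holders={T2}
Step 2: wait(T1) -> count=0 queue=[T1] holders={T2}
Step 3: wait(T3) -> count=0 queue=[T1,T3] holders={T2}
Step 4: signal(T2) -> count=0 queue=[T3] holders={T1}
Step 5: wait(T2) -> count=0 queue=[T3,T2] holders={T1}
Step 6: signal(T1) -> count=0 queue=[T2] holders={T3}
Step 7: signal(T3) -> count=0 queue=[] holders={T2}
Step 8: wait(T3) -> count=0 queue=[T3] holders={T2}
Step 9: wait(T1) -> count=0 queue=[T3,T1] holders={T2}
Step 10: signal(T2) -> count=0 queue=[T1] holders={T3}
Step 11: signal(T3) -> count=0 queue=[] holders={T1}
Step 12: wait(T2) -> count=0 queue=[T2] holders={T1}
Step 13: signal(T1) -> count=0 queue=[] holders={T2}
Step 14: signal(T2) -> count=1 queue=[] holders={none}
Step 15: wait(T3) -> count=0 queue=[] holders={T3}
Step 16: wait(T2) -> count=0 queue=[T2] holders={T3}
Step 17: signal(T3) -> count=0 queue=[] holders={T2}
Step 18: signal(T2) -> count=1 queue=[] holders={none}
Step 19: wait(T1) -> count=0 queue=[] holders={T1}
Final holders: {T1} -> T2 not in holders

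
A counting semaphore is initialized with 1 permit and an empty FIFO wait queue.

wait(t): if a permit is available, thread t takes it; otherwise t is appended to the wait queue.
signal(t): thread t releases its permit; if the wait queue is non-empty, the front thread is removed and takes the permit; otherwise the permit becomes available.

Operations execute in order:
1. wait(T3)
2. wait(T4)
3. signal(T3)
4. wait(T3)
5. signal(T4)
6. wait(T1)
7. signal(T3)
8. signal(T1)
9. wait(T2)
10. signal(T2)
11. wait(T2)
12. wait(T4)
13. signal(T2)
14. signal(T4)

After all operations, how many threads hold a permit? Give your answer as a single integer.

Step 1: wait(T3) -> count=0 queue=[] holders={T3}
Step 2: wait(T4) -> count=0 queue=[T4] holders={T3}
Step 3: signal(T3) -> count=0 queue=[] holders={T4}
Step 4: wait(T3) -> count=0 queue=[T3] holders={T4}
Step 5: signal(T4) -> count=0 queue=[] holders={T3}
Step 6: wait(T1) -> count=0 queue=[T1] holders={T3}
Step 7: signal(T3) -> count=0 queue=[] holders={T1}
Step 8: signal(T1) -> count=1 queue=[] holders={none}
Step 9: wait(T2) -> count=0 queue=[] holders={T2}
Step 10: signal(T2) -> count=1 queue=[] holders={none}
Step 11: wait(T2) -> count=0 queue=[] holders={T2}
Step 12: wait(T4) -> count=0 queue=[T4] holders={T2}
Step 13: signal(T2) -> count=0 queue=[] holders={T4}
Step 14: signal(T4) -> count=1 queue=[] holders={none}
Final holders: {none} -> 0 thread(s)

Answer: 0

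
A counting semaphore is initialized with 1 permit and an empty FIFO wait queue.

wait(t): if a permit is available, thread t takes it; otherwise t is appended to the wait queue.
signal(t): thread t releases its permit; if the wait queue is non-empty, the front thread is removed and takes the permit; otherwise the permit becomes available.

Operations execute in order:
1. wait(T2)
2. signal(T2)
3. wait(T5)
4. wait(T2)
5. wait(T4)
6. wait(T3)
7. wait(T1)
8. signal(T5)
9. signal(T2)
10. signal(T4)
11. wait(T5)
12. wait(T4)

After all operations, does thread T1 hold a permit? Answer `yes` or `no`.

Step 1: wait(T2) -> count=0 queue=[] holders={T2}
Step 2: signal(T2) -> count=1 queue=[] holders={none}
Step 3: wait(T5) -> count=0 queue=[] holders={T5}
Step 4: wait(T2) -> count=0 queue=[T2] holders={T5}
Step 5: wait(T4) -> count=0 queue=[T2,T4] holders={T5}
Step 6: wait(T3) -> count=0 queue=[T2,T4,T3] holders={T5}
Step 7: wait(T1) -> count=0 queue=[T2,T4,T3,T1] holders={T5}
Step 8: signal(T5) -> count=0 queue=[T4,T3,T1] holders={T2}
Step 9: signal(T2) -> count=0 queue=[T3,T1] holders={T4}
Step 10: signal(T4) -> count=0 queue=[T1] holders={T3}
Step 11: wait(T5) -> count=0 queue=[T1,T5] holders={T3}
Step 12: wait(T4) -> count=0 queue=[T1,T5,T4] holders={T3}
Final holders: {T3} -> T1 not in holders

Answer: no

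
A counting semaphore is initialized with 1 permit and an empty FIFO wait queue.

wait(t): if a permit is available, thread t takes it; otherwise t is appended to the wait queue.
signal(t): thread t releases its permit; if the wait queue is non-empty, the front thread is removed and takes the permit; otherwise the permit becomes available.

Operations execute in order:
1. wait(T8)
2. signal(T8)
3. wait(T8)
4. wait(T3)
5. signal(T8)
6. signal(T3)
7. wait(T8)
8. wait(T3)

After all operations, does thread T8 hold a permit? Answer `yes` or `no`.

Step 1: wait(T8) -> count=0 queue=[] holders={T8}
Step 2: signal(T8) -> count=1 queue=[] holders={none}
Step 3: wait(T8) -> count=0 queue=[] holders={T8}
Step 4: wait(T3) -> count=0 queue=[T3] holders={T8}
Step 5: signal(T8) -> count=0 queue=[] holders={T3}
Step 6: signal(T3) -> count=1 queue=[] holders={none}
Step 7: wait(T8) -> count=0 queue=[] holders={T8}
Step 8: wait(T3) -> count=0 queue=[T3] holders={T8}
Final holders: {T8} -> T8 in holders

Answer: yes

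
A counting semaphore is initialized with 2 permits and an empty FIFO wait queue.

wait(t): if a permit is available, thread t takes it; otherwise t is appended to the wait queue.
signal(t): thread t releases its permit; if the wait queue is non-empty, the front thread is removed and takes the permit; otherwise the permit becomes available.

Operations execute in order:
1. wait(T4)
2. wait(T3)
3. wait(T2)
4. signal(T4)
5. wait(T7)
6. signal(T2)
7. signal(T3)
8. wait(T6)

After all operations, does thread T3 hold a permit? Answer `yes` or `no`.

Step 1: wait(T4) -> count=1 queue=[] holders={T4}
Step 2: wait(T3) -> count=0 queue=[] holders={T3,T4}
Step 3: wait(T2) -> count=0 queue=[T2] holders={T3,T4}
Step 4: signal(T4) -> count=0 queue=[] holders={T2,T3}
Step 5: wait(T7) -> count=0 queue=[T7] holders={T2,T3}
Step 6: signal(T2) -> count=0 queue=[] holders={T3,T7}
Step 7: signal(T3) -> count=1 queue=[] holders={T7}
Step 8: wait(T6) -> count=0 queue=[] holders={T6,T7}
Final holders: {T6,T7} -> T3 not in holders

Answer: no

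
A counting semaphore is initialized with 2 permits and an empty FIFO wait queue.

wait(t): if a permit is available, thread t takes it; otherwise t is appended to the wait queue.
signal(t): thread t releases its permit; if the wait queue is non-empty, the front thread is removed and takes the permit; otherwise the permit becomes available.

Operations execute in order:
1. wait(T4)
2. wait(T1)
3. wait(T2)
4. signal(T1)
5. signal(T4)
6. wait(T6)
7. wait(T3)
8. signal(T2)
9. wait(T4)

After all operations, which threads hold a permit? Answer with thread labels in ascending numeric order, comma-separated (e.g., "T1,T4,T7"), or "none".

Answer: T3,T6

Derivation:
Step 1: wait(T4) -> count=1 queue=[] holders={T4}
Step 2: wait(T1) -> count=0 queue=[] holders={T1,T4}
Step 3: wait(T2) -> count=0 queue=[T2] holders={T1,T4}
Step 4: signal(T1) -> count=0 queue=[] holders={T2,T4}
Step 5: signal(T4) -> count=1 queue=[] holders={T2}
Step 6: wait(T6) -> count=0 queue=[] holders={T2,T6}
Step 7: wait(T3) -> count=0 queue=[T3] holders={T2,T6}
Step 8: signal(T2) -> count=0 queue=[] holders={T3,T6}
Step 9: wait(T4) -> count=0 queue=[T4] holders={T3,T6}
Final holders: T3,T6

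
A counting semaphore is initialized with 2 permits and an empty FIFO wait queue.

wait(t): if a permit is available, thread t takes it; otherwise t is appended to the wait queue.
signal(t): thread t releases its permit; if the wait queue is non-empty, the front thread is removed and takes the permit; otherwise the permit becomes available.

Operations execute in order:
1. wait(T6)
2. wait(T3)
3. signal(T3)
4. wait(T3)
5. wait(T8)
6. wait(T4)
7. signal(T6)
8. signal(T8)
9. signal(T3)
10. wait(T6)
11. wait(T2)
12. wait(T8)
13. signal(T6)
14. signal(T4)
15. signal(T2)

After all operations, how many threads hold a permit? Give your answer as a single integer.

Step 1: wait(T6) -> count=1 queue=[] holders={T6}
Step 2: wait(T3) -> count=0 queue=[] holders={T3,T6}
Step 3: signal(T3) -> count=1 queue=[] holders={T6}
Step 4: wait(T3) -> count=0 queue=[] holders={T3,T6}
Step 5: wait(T8) -> count=0 queue=[T8] holders={T3,T6}
Step 6: wait(T4) -> count=0 queue=[T8,T4] holders={T3,T6}
Step 7: signal(T6) -> count=0 queue=[T4] holders={T3,T8}
Step 8: signal(T8) -> count=0 queue=[] holders={T3,T4}
Step 9: signal(T3) -> count=1 queue=[] holders={T4}
Step 10: wait(T6) -> count=0 queue=[] holders={T4,T6}
Step 11: wait(T2) -> count=0 queue=[T2] holders={T4,T6}
Step 12: wait(T8) -> count=0 queue=[T2,T8] holders={T4,T6}
Step 13: signal(T6) -> count=0 queue=[T8] holders={T2,T4}
Step 14: signal(T4) -> count=0 queue=[] holders={T2,T8}
Step 15: signal(T2) -> count=1 queue=[] holders={T8}
Final holders: {T8} -> 1 thread(s)

Answer: 1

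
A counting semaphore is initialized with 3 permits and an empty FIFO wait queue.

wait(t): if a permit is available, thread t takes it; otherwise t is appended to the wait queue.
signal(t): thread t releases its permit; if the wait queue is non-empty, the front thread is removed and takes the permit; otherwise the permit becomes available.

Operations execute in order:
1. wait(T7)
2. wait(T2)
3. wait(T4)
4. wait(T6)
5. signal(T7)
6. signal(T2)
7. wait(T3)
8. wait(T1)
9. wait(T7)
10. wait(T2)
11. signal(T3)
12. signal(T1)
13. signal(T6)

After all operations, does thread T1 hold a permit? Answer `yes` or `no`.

Step 1: wait(T7) -> count=2 queue=[] holders={T7}
Step 2: wait(T2) -> count=1 queue=[] holders={T2,T7}
Step 3: wait(T4) -> count=0 queue=[] holders={T2,T4,T7}
Step 4: wait(T6) -> count=0 queue=[T6] holders={T2,T4,T7}
Step 5: signal(T7) -> count=0 queue=[] holders={T2,T4,T6}
Step 6: signal(T2) -> count=1 queue=[] holders={T4,T6}
Step 7: wait(T3) -> count=0 queue=[] holders={T3,T4,T6}
Step 8: wait(T1) -> count=0 queue=[T1] holders={T3,T4,T6}
Step 9: wait(T7) -> count=0 queue=[T1,T7] holders={T3,T4,T6}
Step 10: wait(T2) -> count=0 queue=[T1,T7,T2] holders={T3,T4,T6}
Step 11: signal(T3) -> count=0 queue=[T7,T2] holders={T1,T4,T6}
Step 12: signal(T1) -> count=0 queue=[T2] holders={T4,T6,T7}
Step 13: signal(T6) -> count=0 queue=[] holders={T2,T4,T7}
Final holders: {T2,T4,T7} -> T1 not in holders

Answer: no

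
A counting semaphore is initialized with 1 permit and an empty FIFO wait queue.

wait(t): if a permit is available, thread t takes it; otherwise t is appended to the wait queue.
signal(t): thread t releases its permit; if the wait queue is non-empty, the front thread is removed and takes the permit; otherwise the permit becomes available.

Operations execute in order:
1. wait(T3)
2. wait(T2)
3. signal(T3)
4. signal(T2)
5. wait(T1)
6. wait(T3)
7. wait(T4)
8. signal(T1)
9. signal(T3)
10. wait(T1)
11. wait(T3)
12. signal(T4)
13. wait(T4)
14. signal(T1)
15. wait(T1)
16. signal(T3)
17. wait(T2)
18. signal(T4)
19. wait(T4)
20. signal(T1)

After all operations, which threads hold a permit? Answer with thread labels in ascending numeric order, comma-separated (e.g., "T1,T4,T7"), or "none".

Answer: T2

Derivation:
Step 1: wait(T3) -> count=0 queue=[] holders={T3}
Step 2: wait(T2) -> count=0 queue=[T2] holders={T3}
Step 3: signal(T3) -> count=0 queue=[] holders={T2}
Step 4: signal(T2) -> count=1 queue=[] holders={none}
Step 5: wait(T1) -> count=0 queue=[] holders={T1}
Step 6: wait(T3) -> count=0 queue=[T3] holders={T1}
Step 7: wait(T4) -> count=0 queue=[T3,T4] holders={T1}
Step 8: signal(T1) -> count=0 queue=[T4] holders={T3}
Step 9: signal(T3) -> count=0 queue=[] holders={T4}
Step 10: wait(T1) -> count=0 queue=[T1] holders={T4}
Step 11: wait(T3) -> count=0 queue=[T1,T3] holders={T4}
Step 12: signal(T4) -> count=0 queue=[T3] holders={T1}
Step 13: wait(T4) -> count=0 queue=[T3,T4] holders={T1}
Step 14: signal(T1) -> count=0 queue=[T4] holders={T3}
Step 15: wait(T1) -> count=0 queue=[T4,T1] holders={T3}
Step 16: signal(T3) -> count=0 queue=[T1] holders={T4}
Step 17: wait(T2) -> count=0 queue=[T1,T2] holders={T4}
Step 18: signal(T4) -> count=0 queue=[T2] holders={T1}
Step 19: wait(T4) -> count=0 queue=[T2,T4] holders={T1}
Step 20: signal(T1) -> count=0 queue=[T4] holders={T2}
Final holders: T2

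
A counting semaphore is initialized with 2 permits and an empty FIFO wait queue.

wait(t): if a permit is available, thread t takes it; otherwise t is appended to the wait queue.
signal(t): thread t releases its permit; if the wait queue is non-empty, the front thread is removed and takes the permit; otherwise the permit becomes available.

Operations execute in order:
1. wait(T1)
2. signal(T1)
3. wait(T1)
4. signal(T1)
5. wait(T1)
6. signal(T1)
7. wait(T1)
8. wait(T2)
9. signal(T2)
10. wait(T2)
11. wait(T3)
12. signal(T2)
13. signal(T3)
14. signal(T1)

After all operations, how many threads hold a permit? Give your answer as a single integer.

Step 1: wait(T1) -> count=1 queue=[] holders={T1}
Step 2: signal(T1) -> count=2 queue=[] holders={none}
Step 3: wait(T1) -> count=1 queue=[] holders={T1}
Step 4: signal(T1) -> count=2 queue=[] holders={none}
Step 5: wait(T1) -> count=1 queue=[] holders={T1}
Step 6: signal(T1) -> count=2 queue=[] holders={none}
Step 7: wait(T1) -> count=1 queue=[] holders={T1}
Step 8: wait(T2) -> count=0 queue=[] holders={T1,T2}
Step 9: signal(T2) -> count=1 queue=[] holders={T1}
Step 10: wait(T2) -> count=0 queue=[] holders={T1,T2}
Step 11: wait(T3) -> count=0 queue=[T3] holders={T1,T2}
Step 12: signal(T2) -> count=0 queue=[] holders={T1,T3}
Step 13: signal(T3) -> count=1 queue=[] holders={T1}
Step 14: signal(T1) -> count=2 queue=[] holders={none}
Final holders: {none} -> 0 thread(s)

Answer: 0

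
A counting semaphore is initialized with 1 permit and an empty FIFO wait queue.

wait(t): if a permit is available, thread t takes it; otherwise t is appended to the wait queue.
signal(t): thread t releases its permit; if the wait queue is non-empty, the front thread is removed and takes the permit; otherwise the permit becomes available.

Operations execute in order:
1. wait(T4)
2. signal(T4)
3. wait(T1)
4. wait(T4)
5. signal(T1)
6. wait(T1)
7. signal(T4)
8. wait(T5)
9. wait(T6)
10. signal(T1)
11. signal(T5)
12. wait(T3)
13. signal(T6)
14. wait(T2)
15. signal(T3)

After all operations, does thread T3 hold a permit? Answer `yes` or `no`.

Answer: no

Derivation:
Step 1: wait(T4) -> count=0 queue=[] holders={T4}
Step 2: signal(T4) -> count=1 queue=[] holders={none}
Step 3: wait(T1) -> count=0 queue=[] holders={T1}
Step 4: wait(T4) -> count=0 queue=[T4] holders={T1}
Step 5: signal(T1) -> count=0 queue=[] holders={T4}
Step 6: wait(T1) -> count=0 queue=[T1] holders={T4}
Step 7: signal(T4) -> count=0 queue=[] holders={T1}
Step 8: wait(T5) -> count=0 queue=[T5] holders={T1}
Step 9: wait(T6) -> count=0 queue=[T5,T6] holders={T1}
Step 10: signal(T1) -> count=0 queue=[T6] holders={T5}
Step 11: signal(T5) -> count=0 queue=[] holders={T6}
Step 12: wait(T3) -> count=0 queue=[T3] holders={T6}
Step 13: signal(T6) -> count=0 queue=[] holders={T3}
Step 14: wait(T2) -> count=0 queue=[T2] holders={T3}
Step 15: signal(T3) -> count=0 queue=[] holders={T2}
Final holders: {T2} -> T3 not in holders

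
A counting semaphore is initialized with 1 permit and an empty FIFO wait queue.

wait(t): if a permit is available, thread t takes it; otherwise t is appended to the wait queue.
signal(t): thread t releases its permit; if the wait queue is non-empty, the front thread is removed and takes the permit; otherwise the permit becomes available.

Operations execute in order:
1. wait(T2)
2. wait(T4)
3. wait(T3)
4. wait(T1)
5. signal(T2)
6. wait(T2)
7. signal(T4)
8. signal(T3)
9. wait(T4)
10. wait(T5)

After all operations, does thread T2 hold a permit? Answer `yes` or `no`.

Step 1: wait(T2) -> count=0 queue=[] holders={T2}
Step 2: wait(T4) -> count=0 queue=[T4] holders={T2}
Step 3: wait(T3) -> count=0 queue=[T4,T3] holders={T2}
Step 4: wait(T1) -> count=0 queue=[T4,T3,T1] holders={T2}
Step 5: signal(T2) -> count=0 queue=[T3,T1] holders={T4}
Step 6: wait(T2) -> count=0 queue=[T3,T1,T2] holders={T4}
Step 7: signal(T4) -> count=0 queue=[T1,T2] holders={T3}
Step 8: signal(T3) -> count=0 queue=[T2] holders={T1}
Step 9: wait(T4) -> count=0 queue=[T2,T4] holders={T1}
Step 10: wait(T5) -> count=0 queue=[T2,T4,T5] holders={T1}
Final holders: {T1} -> T2 not in holders

Answer: no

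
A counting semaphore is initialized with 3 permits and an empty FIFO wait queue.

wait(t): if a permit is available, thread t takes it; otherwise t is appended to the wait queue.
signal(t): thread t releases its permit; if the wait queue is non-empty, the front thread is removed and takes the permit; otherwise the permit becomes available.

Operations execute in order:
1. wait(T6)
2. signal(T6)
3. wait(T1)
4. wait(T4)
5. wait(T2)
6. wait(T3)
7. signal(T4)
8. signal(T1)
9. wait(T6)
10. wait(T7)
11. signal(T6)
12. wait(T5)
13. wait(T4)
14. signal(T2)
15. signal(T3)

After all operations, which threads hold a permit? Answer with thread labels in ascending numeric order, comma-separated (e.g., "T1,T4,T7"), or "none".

Step 1: wait(T6) -> count=2 queue=[] holders={T6}
Step 2: signal(T6) -> count=3 queue=[] holders={none}
Step 3: wait(T1) -> count=2 queue=[] holders={T1}
Step 4: wait(T4) -> count=1 queue=[] holders={T1,T4}
Step 5: wait(T2) -> count=0 queue=[] holders={T1,T2,T4}
Step 6: wait(T3) -> count=0 queue=[T3] holders={T1,T2,T4}
Step 7: signal(T4) -> count=0 queue=[] holders={T1,T2,T3}
Step 8: signal(T1) -> count=1 queue=[] holders={T2,T3}
Step 9: wait(T6) -> count=0 queue=[] holders={T2,T3,T6}
Step 10: wait(T7) -> count=0 queue=[T7] holders={T2,T3,T6}
Step 11: signal(T6) -> count=0 queue=[] holders={T2,T3,T7}
Step 12: wait(T5) -> count=0 queue=[T5] holders={T2,T3,T7}
Step 13: wait(T4) -> count=0 queue=[T5,T4] holders={T2,T3,T7}
Step 14: signal(T2) -> count=0 queue=[T4] holders={T3,T5,T7}
Step 15: signal(T3) -> count=0 queue=[] holders={T4,T5,T7}
Final holders: T4,T5,T7

Answer: T4,T5,T7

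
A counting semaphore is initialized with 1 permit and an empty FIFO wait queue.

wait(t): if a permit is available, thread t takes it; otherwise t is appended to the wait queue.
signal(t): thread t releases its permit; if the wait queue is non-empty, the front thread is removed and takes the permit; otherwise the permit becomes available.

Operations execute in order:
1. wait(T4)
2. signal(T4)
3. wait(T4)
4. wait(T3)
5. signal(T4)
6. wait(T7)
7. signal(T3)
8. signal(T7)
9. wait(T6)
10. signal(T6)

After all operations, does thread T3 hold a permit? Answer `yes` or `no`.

Answer: no

Derivation:
Step 1: wait(T4) -> count=0 queue=[] holders={T4}
Step 2: signal(T4) -> count=1 queue=[] holders={none}
Step 3: wait(T4) -> count=0 queue=[] holders={T4}
Step 4: wait(T3) -> count=0 queue=[T3] holders={T4}
Step 5: signal(T4) -> count=0 queue=[] holders={T3}
Step 6: wait(T7) -> count=0 queue=[T7] holders={T3}
Step 7: signal(T3) -> count=0 queue=[] holders={T7}
Step 8: signal(T7) -> count=1 queue=[] holders={none}
Step 9: wait(T6) -> count=0 queue=[] holders={T6}
Step 10: signal(T6) -> count=1 queue=[] holders={none}
Final holders: {none} -> T3 not in holders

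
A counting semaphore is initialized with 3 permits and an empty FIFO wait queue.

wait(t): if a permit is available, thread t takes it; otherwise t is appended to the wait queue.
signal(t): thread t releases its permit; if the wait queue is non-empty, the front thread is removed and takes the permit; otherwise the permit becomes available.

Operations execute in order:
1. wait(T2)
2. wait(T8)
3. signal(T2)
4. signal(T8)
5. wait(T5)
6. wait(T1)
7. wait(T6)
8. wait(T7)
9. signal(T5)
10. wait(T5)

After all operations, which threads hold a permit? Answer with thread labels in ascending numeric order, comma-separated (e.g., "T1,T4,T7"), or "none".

Step 1: wait(T2) -> count=2 queue=[] holders={T2}
Step 2: wait(T8) -> count=1 queue=[] holders={T2,T8}
Step 3: signal(T2) -> count=2 queue=[] holders={T8}
Step 4: signal(T8) -> count=3 queue=[] holders={none}
Step 5: wait(T5) -> count=2 queue=[] holders={T5}
Step 6: wait(T1) -> count=1 queue=[] holders={T1,T5}
Step 7: wait(T6) -> count=0 queue=[] holders={T1,T5,T6}
Step 8: wait(T7) -> count=0 queue=[T7] holders={T1,T5,T6}
Step 9: signal(T5) -> count=0 queue=[] holders={T1,T6,T7}
Step 10: wait(T5) -> count=0 queue=[T5] holders={T1,T6,T7}
Final holders: T1,T6,T7

Answer: T1,T6,T7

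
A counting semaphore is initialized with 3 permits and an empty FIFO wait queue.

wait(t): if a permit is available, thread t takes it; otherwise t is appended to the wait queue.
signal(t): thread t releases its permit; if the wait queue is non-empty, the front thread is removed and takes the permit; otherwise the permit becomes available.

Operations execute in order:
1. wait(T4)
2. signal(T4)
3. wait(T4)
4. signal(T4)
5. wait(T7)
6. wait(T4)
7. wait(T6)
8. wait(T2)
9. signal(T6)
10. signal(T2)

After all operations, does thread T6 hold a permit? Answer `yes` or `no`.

Answer: no

Derivation:
Step 1: wait(T4) -> count=2 queue=[] holders={T4}
Step 2: signal(T4) -> count=3 queue=[] holders={none}
Step 3: wait(T4) -> count=2 queue=[] holders={T4}
Step 4: signal(T4) -> count=3 queue=[] holders={none}
Step 5: wait(T7) -> count=2 queue=[] holders={T7}
Step 6: wait(T4) -> count=1 queue=[] holders={T4,T7}
Step 7: wait(T6) -> count=0 queue=[] holders={T4,T6,T7}
Step 8: wait(T2) -> count=0 queue=[T2] holders={T4,T6,T7}
Step 9: signal(T6) -> count=0 queue=[] holders={T2,T4,T7}
Step 10: signal(T2) -> count=1 queue=[] holders={T4,T7}
Final holders: {T4,T7} -> T6 not in holders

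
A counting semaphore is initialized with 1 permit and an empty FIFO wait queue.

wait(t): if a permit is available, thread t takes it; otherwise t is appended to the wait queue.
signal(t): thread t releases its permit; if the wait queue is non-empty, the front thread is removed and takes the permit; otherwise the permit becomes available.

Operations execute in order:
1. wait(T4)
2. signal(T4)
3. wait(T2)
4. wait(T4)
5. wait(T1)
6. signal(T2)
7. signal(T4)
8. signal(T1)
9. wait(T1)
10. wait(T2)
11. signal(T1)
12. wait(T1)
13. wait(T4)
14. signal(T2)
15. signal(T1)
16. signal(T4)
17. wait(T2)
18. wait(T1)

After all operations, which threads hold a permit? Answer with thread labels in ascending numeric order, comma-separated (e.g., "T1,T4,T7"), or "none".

Step 1: wait(T4) -> count=0 queue=[] holders={T4}
Step 2: signal(T4) -> count=1 queue=[] holders={none}
Step 3: wait(T2) -> count=0 queue=[] holders={T2}
Step 4: wait(T4) -> count=0 queue=[T4] holders={T2}
Step 5: wait(T1) -> count=0 queue=[T4,T1] holders={T2}
Step 6: signal(T2) -> count=0 queue=[T1] holders={T4}
Step 7: signal(T4) -> count=0 queue=[] holders={T1}
Step 8: signal(T1) -> count=1 queue=[] holders={none}
Step 9: wait(T1) -> count=0 queue=[] holders={T1}
Step 10: wait(T2) -> count=0 queue=[T2] holders={T1}
Step 11: signal(T1) -> count=0 queue=[] holders={T2}
Step 12: wait(T1) -> count=0 queue=[T1] holders={T2}
Step 13: wait(T4) -> count=0 queue=[T1,T4] holders={T2}
Step 14: signal(T2) -> count=0 queue=[T4] holders={T1}
Step 15: signal(T1) -> count=0 queue=[] holders={T4}
Step 16: signal(T4) -> count=1 queue=[] holders={none}
Step 17: wait(T2) -> count=0 queue=[] holders={T2}
Step 18: wait(T1) -> count=0 queue=[T1] holders={T2}
Final holders: T2

Answer: T2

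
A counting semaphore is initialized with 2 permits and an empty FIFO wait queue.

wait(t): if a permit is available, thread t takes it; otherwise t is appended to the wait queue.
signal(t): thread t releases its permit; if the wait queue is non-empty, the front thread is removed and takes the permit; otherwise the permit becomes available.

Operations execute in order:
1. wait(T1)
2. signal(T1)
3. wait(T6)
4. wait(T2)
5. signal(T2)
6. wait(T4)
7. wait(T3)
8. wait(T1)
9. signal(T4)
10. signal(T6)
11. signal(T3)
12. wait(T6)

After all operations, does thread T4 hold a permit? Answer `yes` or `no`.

Answer: no

Derivation:
Step 1: wait(T1) -> count=1 queue=[] holders={T1}
Step 2: signal(T1) -> count=2 queue=[] holders={none}
Step 3: wait(T6) -> count=1 queue=[] holders={T6}
Step 4: wait(T2) -> count=0 queue=[] holders={T2,T6}
Step 5: signal(T2) -> count=1 queue=[] holders={T6}
Step 6: wait(T4) -> count=0 queue=[] holders={T4,T6}
Step 7: wait(T3) -> count=0 queue=[T3] holders={T4,T6}
Step 8: wait(T1) -> count=0 queue=[T3,T1] holders={T4,T6}
Step 9: signal(T4) -> count=0 queue=[T1] holders={T3,T6}
Step 10: signal(T6) -> count=0 queue=[] holders={T1,T3}
Step 11: signal(T3) -> count=1 queue=[] holders={T1}
Step 12: wait(T6) -> count=0 queue=[] holders={T1,T6}
Final holders: {T1,T6} -> T4 not in holders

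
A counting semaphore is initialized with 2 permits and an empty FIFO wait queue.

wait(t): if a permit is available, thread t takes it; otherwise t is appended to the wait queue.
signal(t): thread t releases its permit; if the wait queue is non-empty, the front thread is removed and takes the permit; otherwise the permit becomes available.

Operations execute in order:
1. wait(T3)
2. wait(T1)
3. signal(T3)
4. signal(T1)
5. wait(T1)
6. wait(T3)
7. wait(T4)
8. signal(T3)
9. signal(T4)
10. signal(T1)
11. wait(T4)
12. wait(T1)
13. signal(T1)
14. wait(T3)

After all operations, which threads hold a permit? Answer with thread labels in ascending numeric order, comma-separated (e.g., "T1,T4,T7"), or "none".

Answer: T3,T4

Derivation:
Step 1: wait(T3) -> count=1 queue=[] holders={T3}
Step 2: wait(T1) -> count=0 queue=[] holders={T1,T3}
Step 3: signal(T3) -> count=1 queue=[] holders={T1}
Step 4: signal(T1) -> count=2 queue=[] holders={none}
Step 5: wait(T1) -> count=1 queue=[] holders={T1}
Step 6: wait(T3) -> count=0 queue=[] holders={T1,T3}
Step 7: wait(T4) -> count=0 queue=[T4] holders={T1,T3}
Step 8: signal(T3) -> count=0 queue=[] holders={T1,T4}
Step 9: signal(T4) -> count=1 queue=[] holders={T1}
Step 10: signal(T1) -> count=2 queue=[] holders={none}
Step 11: wait(T4) -> count=1 queue=[] holders={T4}
Step 12: wait(T1) -> count=0 queue=[] holders={T1,T4}
Step 13: signal(T1) -> count=1 queue=[] holders={T4}
Step 14: wait(T3) -> count=0 queue=[] holders={T3,T4}
Final holders: T3,T4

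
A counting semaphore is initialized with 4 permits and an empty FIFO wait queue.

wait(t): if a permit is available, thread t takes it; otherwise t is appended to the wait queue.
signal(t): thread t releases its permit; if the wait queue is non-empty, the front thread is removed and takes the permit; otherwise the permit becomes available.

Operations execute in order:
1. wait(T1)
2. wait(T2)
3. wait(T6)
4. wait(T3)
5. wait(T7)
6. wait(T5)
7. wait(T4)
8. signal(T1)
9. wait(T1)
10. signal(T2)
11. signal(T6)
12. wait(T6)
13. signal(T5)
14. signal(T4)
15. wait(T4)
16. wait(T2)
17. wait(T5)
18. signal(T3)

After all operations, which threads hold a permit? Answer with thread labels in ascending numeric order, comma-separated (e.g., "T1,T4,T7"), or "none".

Answer: T1,T4,T6,T7

Derivation:
Step 1: wait(T1) -> count=3 queue=[] holders={T1}
Step 2: wait(T2) -> count=2 queue=[] holders={T1,T2}
Step 3: wait(T6) -> count=1 queue=[] holders={T1,T2,T6}
Step 4: wait(T3) -> count=0 queue=[] holders={T1,T2,T3,T6}
Step 5: wait(T7) -> count=0 queue=[T7] holders={T1,T2,T3,T6}
Step 6: wait(T5) -> count=0 queue=[T7,T5] holders={T1,T2,T3,T6}
Step 7: wait(T4) -> count=0 queue=[T7,T5,T4] holders={T1,T2,T3,T6}
Step 8: signal(T1) -> count=0 queue=[T5,T4] holders={T2,T3,T6,T7}
Step 9: wait(T1) -> count=0 queue=[T5,T4,T1] holders={T2,T3,T6,T7}
Step 10: signal(T2) -> count=0 queue=[T4,T1] holders={T3,T5,T6,T7}
Step 11: signal(T6) -> count=0 queue=[T1] holders={T3,T4,T5,T7}
Step 12: wait(T6) -> count=0 queue=[T1,T6] holders={T3,T4,T5,T7}
Step 13: signal(T5) -> count=0 queue=[T6] holders={T1,T3,T4,T7}
Step 14: signal(T4) -> count=0 queue=[] holders={T1,T3,T6,T7}
Step 15: wait(T4) -> count=0 queue=[T4] holders={T1,T3,T6,T7}
Step 16: wait(T2) -> count=0 queue=[T4,T2] holders={T1,T3,T6,T7}
Step 17: wait(T5) -> count=0 queue=[T4,T2,T5] holders={T1,T3,T6,T7}
Step 18: signal(T3) -> count=0 queue=[T2,T5] holders={T1,T4,T6,T7}
Final holders: T1,T4,T6,T7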